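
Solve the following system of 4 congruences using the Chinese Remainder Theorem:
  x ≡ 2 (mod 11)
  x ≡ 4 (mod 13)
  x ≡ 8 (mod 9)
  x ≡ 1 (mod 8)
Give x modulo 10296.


Product of moduli M = 11 · 13 · 9 · 8 = 10296.
Merge one congruence at a time:
  Start: x ≡ 2 (mod 11).
  Combine with x ≡ 4 (mod 13); new modulus lcm = 143.
    Write x = 2 + 11·t and substitute into x ≡ 4 (mod 13): 11·t ≡ 4 − 2 = 2 (mod 13).
    The inverse of 11 mod 13 is 6 (since 11·6 = 66 = 5·13 + 1), so t ≡ 6·2 = 12 ≡ 12 (mod 13).
    Then x = 2 + 11·12 = 134, valid modulo lcm(11, 13) = 143: x ≡ 134 (mod 143).
  Combine with x ≡ 8 (mod 9); new modulus lcm = 1287.
    Write x = 134 + 143·t and substitute into x ≡ 8 (mod 9): 143·t ≡ 8 − 134 = -126 (mod 9).
    Reduce coefficients mod 9: 8·t ≡ 0 (mod 9).
    The inverse of 8 mod 9 is 8 (since 8·8 = 64 = 7·9 + 1), so t ≡ 8·0 = 0 ≡ 0 (mod 9).
    Then x = 134 + 143·0 = 134, valid modulo lcm(143, 9) = 1287: x ≡ 134 (mod 1287).
  Combine with x ≡ 1 (mod 8); new modulus lcm = 10296.
    Write x = 134 + 1287·t and substitute into x ≡ 1 (mod 8): 1287·t ≡ 1 − 134 = -133 (mod 8).
    Reduce coefficients mod 8: 7·t ≡ 3 (mod 8).
    The inverse of 7 mod 8 is 7 (since 7·7 = 49 = 6·8 + 1), so t ≡ 7·3 = 21 ≡ 5 (mod 8).
    Then x = 134 + 1287·5 = 6569, valid modulo lcm(1287, 8) = 10296: x ≡ 6569 (mod 10296).
Verify against each original: 6569 mod 11 = 2, 6569 mod 13 = 4, 6569 mod 9 = 8, 6569 mod 8 = 1.

x ≡ 6569 (mod 10296).


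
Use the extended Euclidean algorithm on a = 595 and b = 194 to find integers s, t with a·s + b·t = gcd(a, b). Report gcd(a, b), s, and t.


Euclidean algorithm on (595, 194) — divide until remainder is 0:
  595 = 3 · 194 + 13
  194 = 14 · 13 + 12
  13 = 1 · 12 + 1
  12 = 12 · 1 + 0
gcd(595, 194) = 1.
Track Bezout coefficients alongside the remainders: start with r₀ = 595 = a·1 + b·0 (s = 1, t = 0) and r₁ = 194 = a·0 + b·1 (s = 0, t = 1); each new remainder r_{k+1} = r_{k-1} − q_k·r_k inherits s_{k+1} = s_{k-1} − q_k·s_k, t_{k+1} = t_{k-1} − q_k·t_k, so r_k = a·s_k + b·t_k at every step:
  q = 3: r = 13, s = 1 − 3·0 = 1, t = 0 − 3·1 = -3  (check: 595·1 + 194·(-3) = 13)
  q = 14: r = 12, s = 0 − 14·1 = -14, t = 1 − 14·(-3) = 43  (check: 595·(-14) + 194·43 = 12)
  q = 1: r = 1, s = 1 − 1·(-14) = 15, t = -3 − 1·43 = -46  (check: 595·15 + 194·(-46) = 1)
The row with r = 1 (the gcd) gives the Bezout coefficients s = 15, t = -46.
Result: 595 · (15) + 194 · (-46) = 1.

gcd(595, 194) = 1; s = 15, t = -46 (check: 595·15 + 194·(-46) = 1).


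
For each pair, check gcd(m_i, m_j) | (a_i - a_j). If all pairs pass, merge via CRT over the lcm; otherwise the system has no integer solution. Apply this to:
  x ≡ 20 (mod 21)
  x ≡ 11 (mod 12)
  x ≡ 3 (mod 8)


Moduli 21, 12, 8 are not pairwise coprime, so CRT works modulo lcm(m_i) when all pairwise compatibility conditions hold.
Pairwise compatibility: gcd(m_i, m_j) must divide a_i - a_j for every pair.
Merge one congruence at a time:
  Start: x ≡ 20 (mod 21).
  Combine with x ≡ 11 (mod 12): gcd(21, 12) = 3; 11 - 20 = -9, which IS divisible by 3, so compatible.
    Write x = 20 + 21·t and substitute into x ≡ 11 (mod 12): 21·t ≡ 11 − 20 = -9 (mod 12).
    Divide the congruence (and modulus) by g = 3: 7·t ≡ -3 (mod 4).
    Reduce coefficients mod 4: 3·t ≡ 1 (mod 4).
    The inverse of 3 mod 4 is 3 (since 3·3 = 9 = 2·4 + 1), so t ≡ 3·1 = 3 ≡ 3 (mod 4).
    Then x = 20 + 21·3 = 83, valid modulo lcm(21, 12) = 84: x ≡ 83 (mod 84).
  Combine with x ≡ 3 (mod 8): gcd(84, 8) = 4; 3 - 83 = -80, which IS divisible by 4, so compatible.
    Write x = 83 + 84·t and substitute into x ≡ 3 (mod 8): 84·t ≡ 3 − 83 = -80 (mod 8).
    Divide the congruence (and modulus) by g = 4: 21·t ≡ -20 (mod 2).
    Reduce coefficients mod 2: 1·t ≡ 0 (mod 2).
    So t ≡ 0 (mod 2).
    Then x = 83 + 84·0 = 83, valid modulo lcm(84, 8) = 168: x ≡ 83 (mod 168).
Verify: 83 mod 21 = 20, 83 mod 12 = 11, 83 mod 8 = 3.

x ≡ 83 (mod 168).


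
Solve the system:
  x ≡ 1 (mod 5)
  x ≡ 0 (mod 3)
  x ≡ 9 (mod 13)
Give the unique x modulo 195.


Moduli 5, 3, 13 are pairwise coprime; by CRT there is a unique solution modulo M = 5 · 3 · 13 = 195.
Solve pairwise, accumulating the modulus:
  Start with x ≡ 1 (mod 5).
  Combine with x ≡ 0 (mod 3): since gcd(5, 3) = 1, we get a unique residue mod 15.
    Write x = 1 + 5·t and substitute into x ≡ 0 (mod 3): 5·t ≡ 0 − 1 = -1 (mod 3).
    Reduce coefficients mod 3: 2·t ≡ 2 (mod 3).
    The inverse of 2 mod 3 is 2 (since 2·2 = 4 = 1·3 + 1), so t ≡ 2·2 = 4 ≡ 1 (mod 3).
    Then x = 1 + 5·1 = 6, valid modulo lcm(5, 3) = 15: x ≡ 6 (mod 15).
  Combine with x ≡ 9 (mod 13): since gcd(15, 13) = 1, we get a unique residue mod 195.
    Write x = 6 + 15·t and substitute into x ≡ 9 (mod 13): 15·t ≡ 9 − 6 = 3 (mod 13).
    Reduce coefficients mod 13: 2·t ≡ 3 (mod 13).
    The inverse of 2 mod 13 is 7 (since 2·7 = 14 = 1·13 + 1), so t ≡ 7·3 = 21 ≡ 8 (mod 13).
    Then x = 6 + 15·8 = 126, valid modulo lcm(15, 13) = 195: x ≡ 126 (mod 195).
Verify: 126 mod 5 = 1 ✓, 126 mod 3 = 0 ✓, 126 mod 13 = 9 ✓.

x ≡ 126 (mod 195).


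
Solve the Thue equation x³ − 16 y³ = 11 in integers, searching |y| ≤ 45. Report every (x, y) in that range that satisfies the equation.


The equation is x³ - 16y³ = 11. For fixed y, x³ = 16·y³ + 11, so a solution requires the RHS to be a perfect cube.
Strategy: iterate y from -45 to 45, compute RHS = 16·y³ + 11, and check whether it is a (positive or negative) perfect cube.
Check small values of y:
  y = 0: RHS = 11 is not a perfect cube.
  y = 1: RHS = 27 = (3)³ ⇒ x = 3 works.
  y = -1: RHS = -5 is not a perfect cube.
  y = 2: RHS = 139 is not a perfect cube.
  y = -2: RHS = -117 is not a perfect cube.
  y = 3: RHS = 443 is not a perfect cube.
  y = -3: RHS = -421 is not a perfect cube.
Continuing the search up to |y| = 45 finds no further solutions beyond those listed.
Collected solutions: (3, 1).

Solutions (with |y| ≤ 45): (3, 1).


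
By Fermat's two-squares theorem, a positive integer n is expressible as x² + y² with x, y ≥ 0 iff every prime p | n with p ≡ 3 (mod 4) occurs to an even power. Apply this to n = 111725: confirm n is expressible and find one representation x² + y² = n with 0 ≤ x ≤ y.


Step 1: Factor n = 111725 = 5^2 · 41 · 109.
Step 2: Check the mod-4 condition on each prime factor: 5 ≡ 1 (mod 4), exponent 2; 41 ≡ 1 (mod 4), exponent 1; 109 ≡ 1 (mod 4), exponent 1.
All primes ≡ 3 (mod 4) appear to even exponent (or don't appear), so by the two-squares theorem n IS expressible as a sum of two squares.
Step 3: Build a representation. Group n = k² · m with k = 5 and m = 41 · 109 = 4469 (a product of primes ≡ 1 (mod 4)); a representation of m scales to one of n via (k·x)² + (k·y)² = k²(x² + y²). Each prime p ≡ 1 (mod 4) is itself a sum of two squares; find a² by testing p − a² for a perfect square:
  41: 41 − 1² = 40, 41 − 2² = 37, 41 − 3² = 32, 41 − 4² = 25 = 5² ⇒ 41 = 4² + 5².
  109: 109 − 1² = 108, 109 − 2² = 105, 109 − 3² = 100 = 10² ⇒ 109 = 3² + 10².
  Combine using the Brahmagupta–Fibonacci identity (a² + b²)(c² + d²) = (ac − bd)² + (ad + bc)² = (ac + bd)² + (ad − bc)²:
  41 · 109 = 4469: from (4² + 5²)(3² + 10²), take (4·3 − 5·10, 4·10 + 5·3) = (12 − 50, 40 + 15) = (-38, 55); dropping signs (only squares matter) gives (38, 55); check 38² + 55² = 1444 + 3025 = 4469 ✓.
  Scale by k = 5: (5·38, 5·55) = (190, 275).
Step 4: Order so x ≤ y and verify: 190² + 275² = 36100 + 75625 = 111725 = n. ✓

n = 111725 = 190² + 275² (one valid representation with x ≤ y).


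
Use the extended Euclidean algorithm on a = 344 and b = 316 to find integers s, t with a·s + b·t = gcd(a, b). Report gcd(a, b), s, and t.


Euclidean algorithm on (344, 316) — divide until remainder is 0:
  344 = 1 · 316 + 28
  316 = 11 · 28 + 8
  28 = 3 · 8 + 4
  8 = 2 · 4 + 0
gcd(344, 316) = 4.
Track Bezout coefficients alongside the remainders: start with r₀ = 344 = a·1 + b·0 (s = 1, t = 0) and r₁ = 316 = a·0 + b·1 (s = 0, t = 1); each new remainder r_{k+1} = r_{k-1} − q_k·r_k inherits s_{k+1} = s_{k-1} − q_k·s_k, t_{k+1} = t_{k-1} − q_k·t_k, so r_k = a·s_k + b·t_k at every step:
  q = 1: r = 28, s = 1 − 1·0 = 1, t = 0 − 1·1 = -1  (check: 344·1 + 316·(-1) = 28)
  q = 11: r = 8, s = 0 − 11·1 = -11, t = 1 − 11·(-1) = 12  (check: 344·(-11) + 316·12 = 8)
  q = 3: r = 4, s = 1 − 3·(-11) = 34, t = -1 − 3·12 = -37  (check: 344·34 + 316·(-37) = 4)
The row with r = 4 (the gcd) gives the Bezout coefficients s = 34, t = -37.
Result: 344 · (34) + 316 · (-37) = 4.

gcd(344, 316) = 4; s = 34, t = -37 (check: 344·34 + 316·(-37) = 4).


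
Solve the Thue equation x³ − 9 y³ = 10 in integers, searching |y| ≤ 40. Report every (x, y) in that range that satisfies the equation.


The equation is x³ - 9y³ = 10. For fixed y, x³ = 9·y³ + 10, so a solution requires the RHS to be a perfect cube.
Strategy: iterate y from -40 to 40, compute RHS = 9·y³ + 10, and check whether it is a (positive or negative) perfect cube.
Check small values of y:
  y = 0: RHS = 10 is not a perfect cube.
  y = 1: RHS = 19 is not a perfect cube.
  y = -1: RHS = 1 = (1)³ ⇒ x = 1 works.
  y = 2: RHS = 82 is not a perfect cube.
  y = -2: RHS = -62 is not a perfect cube.
  y = 3: RHS = 253 is not a perfect cube.
  y = -3: RHS = -233 is not a perfect cube.
Continuing the search up to |y| = 40 finds no further solutions beyond those listed.
Collected solutions: (1, -1).

Solutions (with |y| ≤ 40): (1, -1).


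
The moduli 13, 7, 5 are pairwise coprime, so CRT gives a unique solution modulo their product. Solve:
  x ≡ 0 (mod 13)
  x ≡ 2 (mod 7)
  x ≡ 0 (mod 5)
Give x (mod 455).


Moduli 13, 7, 5 are pairwise coprime; by CRT there is a unique solution modulo M = 13 · 7 · 5 = 455.
Solve pairwise, accumulating the modulus:
  Start with x ≡ 0 (mod 13).
  Combine with x ≡ 2 (mod 7): since gcd(13, 7) = 1, we get a unique residue mod 91.
    Write x = 0 + 13·t and substitute into x ≡ 2 (mod 7): 13·t ≡ 2 − 0 = 2 (mod 7).
    Reduce coefficients mod 7: 6·t ≡ 2 (mod 7).
    The inverse of 6 mod 7 is 6 (since 6·6 = 36 = 5·7 + 1), so t ≡ 6·2 = 12 ≡ 5 (mod 7).
    Then x = 0 + 13·5 = 65, valid modulo lcm(13, 7) = 91: x ≡ 65 (mod 91).
  Combine with x ≡ 0 (mod 5): since gcd(91, 5) = 1, we get a unique residue mod 455.
    Write x = 65 + 91·t and substitute into x ≡ 0 (mod 5): 91·t ≡ 0 − 65 = -65 (mod 5).
    Reduce coefficients mod 5: 1·t ≡ 0 (mod 5).
    So t ≡ 0 (mod 5).
    Then x = 65 + 91·0 = 65, valid modulo lcm(91, 5) = 455: x ≡ 65 (mod 455).
Verify: 65 mod 13 = 0 ✓, 65 mod 7 = 2 ✓, 65 mod 5 = 0 ✓.

x ≡ 65 (mod 455).


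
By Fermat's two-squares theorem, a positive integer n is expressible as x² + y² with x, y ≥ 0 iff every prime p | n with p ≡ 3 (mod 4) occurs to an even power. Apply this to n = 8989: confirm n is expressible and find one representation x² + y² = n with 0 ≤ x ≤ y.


Step 1: Factor n = 8989 = 89 · 101.
Step 2: Check the mod-4 condition on each prime factor: 89 ≡ 1 (mod 4), exponent 1; 101 ≡ 1 (mod 4), exponent 1.
All primes ≡ 3 (mod 4) appear to even exponent (or don't appear), so by the two-squares theorem n IS expressible as a sum of two squares.
Step 3: Build a representation. Here n = 89 · 101 is a product of primes ≡ 1 (mod 4). Each prime p ≡ 1 (mod 4) is itself a sum of two squares; find a² by testing p − a² for a perfect square:
  89: 89 − 1² = 88, 89 − 2² = 85, 89 − 3² = 80, 89 − 4² = 73, 89 − 5² = 64 = 8² ⇒ 89 = 5² + 8².
  101: 101 − 1² = 100 = 10² ⇒ 101 = 1² + 10².
  Combine using the Brahmagupta–Fibonacci identity (a² + b²)(c² + d²) = (ac − bd)² + (ad + bc)² = (ac + bd)² + (ad − bc)²:
  89 · 101 = 8989: from (5² + 8²)(1² + 10²), take (5·1 − 8·10, 5·10 + 8·1) = (5 − 80, 50 + 8) = (-75, 58); dropping signs (only squares matter) gives (75, 58); check 75² + 58² = 5625 + 3364 = 8989 ✓.
Step 4: Order so x ≤ y and verify: 58² + 75² = 3364 + 5625 = 8989 = n. ✓

n = 8989 = 58² + 75² (one valid representation with x ≤ y).


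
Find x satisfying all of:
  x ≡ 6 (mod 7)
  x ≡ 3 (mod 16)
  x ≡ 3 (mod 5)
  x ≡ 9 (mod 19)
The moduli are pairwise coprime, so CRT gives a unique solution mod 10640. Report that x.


Product of moduli M = 7 · 16 · 5 · 19 = 10640.
Merge one congruence at a time:
  Start: x ≡ 6 (mod 7).
  Combine with x ≡ 3 (mod 16); new modulus lcm = 112.
    Write x = 6 + 7·t and substitute into x ≡ 3 (mod 16): 7·t ≡ 3 − 6 = -3 (mod 16).
    Reduce coefficients mod 16: 7·t ≡ 13 (mod 16).
    The inverse of 7 mod 16 is 7 (since 7·7 = 49 = 3·16 + 1), so t ≡ 7·13 = 91 ≡ 11 (mod 16).
    Then x = 6 + 7·11 = 83, valid modulo lcm(7, 16) = 112: x ≡ 83 (mod 112).
  Combine with x ≡ 3 (mod 5); new modulus lcm = 560.
    Write x = 83 + 112·t and substitute into x ≡ 3 (mod 5): 112·t ≡ 3 − 83 = -80 (mod 5).
    Reduce coefficients mod 5: 2·t ≡ 0 (mod 5).
    The inverse of 2 mod 5 is 3 (since 2·3 = 6 = 1·5 + 1), so t ≡ 3·0 = 0 ≡ 0 (mod 5).
    Then x = 83 + 112·0 = 83, valid modulo lcm(112, 5) = 560: x ≡ 83 (mod 560).
  Combine with x ≡ 9 (mod 19); new modulus lcm = 10640.
    Write x = 83 + 560·t and substitute into x ≡ 9 (mod 19): 560·t ≡ 9 − 83 = -74 (mod 19).
    Reduce coefficients mod 19: 9·t ≡ 2 (mod 19).
    The inverse of 9 mod 19 is 17 (since 9·17 = 153 = 8·19 + 1), so t ≡ 17·2 = 34 ≡ 15 (mod 19).
    Then x = 83 + 560·15 = 8483, valid modulo lcm(560, 19) = 10640: x ≡ 8483 (mod 10640).
Verify against each original: 8483 mod 7 = 6, 8483 mod 16 = 3, 8483 mod 5 = 3, 8483 mod 19 = 9.

x ≡ 8483 (mod 10640).


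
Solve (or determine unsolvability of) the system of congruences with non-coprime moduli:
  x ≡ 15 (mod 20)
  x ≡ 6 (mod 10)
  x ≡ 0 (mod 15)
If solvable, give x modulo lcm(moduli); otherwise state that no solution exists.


Moduli 20, 10, 15 are not pairwise coprime, so CRT works modulo lcm(m_i) when all pairwise compatibility conditions hold.
Pairwise compatibility: gcd(m_i, m_j) must divide a_i - a_j for every pair.
Merge one congruence at a time:
  Start: x ≡ 15 (mod 20).
  Combine with x ≡ 6 (mod 10): gcd(20, 10) = 10, and 6 - 15 = -9 is NOT divisible by 10.
    ⇒ system is inconsistent (no integer solution).

No solution (the system is inconsistent).


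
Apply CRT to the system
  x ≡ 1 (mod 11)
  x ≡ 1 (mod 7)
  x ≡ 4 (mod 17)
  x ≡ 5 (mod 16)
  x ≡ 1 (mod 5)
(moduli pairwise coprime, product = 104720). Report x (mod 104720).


Product of moduli M = 11 · 7 · 17 · 16 · 5 = 104720.
Merge one congruence at a time:
  Start: x ≡ 1 (mod 11).
  Combine with x ≡ 1 (mod 7); new modulus lcm = 77.
    Write x = 1 + 11·t and substitute into x ≡ 1 (mod 7): 11·t ≡ 1 − 1 = 0 (mod 7).
    Reduce coefficients mod 7: 4·t ≡ 0 (mod 7).
    The inverse of 4 mod 7 is 2 (since 4·2 = 8 = 1·7 + 1), so t ≡ 2·0 = 0 ≡ 0 (mod 7).
    Then x = 1 + 11·0 = 1, valid modulo lcm(11, 7) = 77: x ≡ 1 (mod 77).
  Combine with x ≡ 4 (mod 17); new modulus lcm = 1309.
    Write x = 1 + 77·t and substitute into x ≡ 4 (mod 17): 77·t ≡ 4 − 1 = 3 (mod 17).
    Reduce coefficients mod 17: 9·t ≡ 3 (mod 17).
    The inverse of 9 mod 17 is 2 (since 9·2 = 18 = 1·17 + 1), so t ≡ 2·3 = 6 ≡ 6 (mod 17).
    Then x = 1 + 77·6 = 463, valid modulo lcm(77, 17) = 1309: x ≡ 463 (mod 1309).
  Combine with x ≡ 5 (mod 16); new modulus lcm = 20944.
    Write x = 463 + 1309·t and substitute into x ≡ 5 (mod 16): 1309·t ≡ 5 − 463 = -458 (mod 16).
    Reduce coefficients mod 16: 13·t ≡ 6 (mod 16).
    The inverse of 13 mod 16 is 5 (since 13·5 = 65 = 4·16 + 1), so t ≡ 5·6 = 30 ≡ 14 (mod 16).
    Then x = 463 + 1309·14 = 18789, valid modulo lcm(1309, 16) = 20944: x ≡ 18789 (mod 20944).
  Combine with x ≡ 1 (mod 5); new modulus lcm = 104720.
    Write x = 18789 + 20944·t and substitute into x ≡ 1 (mod 5): 20944·t ≡ 1 − 18789 = -18788 (mod 5).
    Reduce coefficients mod 5: 4·t ≡ 2 (mod 5).
    The inverse of 4 mod 5 is 4 (since 4·4 = 16 = 3·5 + 1), so t ≡ 4·2 = 8 ≡ 3 (mod 5).
    Then x = 18789 + 20944·3 = 81621, valid modulo lcm(20944, 5) = 104720: x ≡ 81621 (mod 104720).
Verify against each original: 81621 mod 11 = 1, 81621 mod 7 = 1, 81621 mod 17 = 4, 81621 mod 16 = 5, 81621 mod 5 = 1.

x ≡ 81621 (mod 104720).


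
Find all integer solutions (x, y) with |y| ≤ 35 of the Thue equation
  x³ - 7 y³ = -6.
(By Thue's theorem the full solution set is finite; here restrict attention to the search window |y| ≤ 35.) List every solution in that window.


The equation is x³ - 7y³ = -6. For fixed y, x³ = 7·y³ − 6, so a solution requires the RHS to be a perfect cube.
Strategy: iterate y from -35 to 35, compute RHS = 7·y³ − 6, and check whether it is a (positive or negative) perfect cube.
Check small values of y:
  y = 0: RHS = -6 is not a perfect cube.
  y = 1: RHS = 1 = (1)³ ⇒ x = 1 works.
  y = -1: RHS = -13 is not a perfect cube.
  y = 2: RHS = 50 is not a perfect cube.
  y = -2: RHS = -62 is not a perfect cube.
  y = 3: RHS = 183 is not a perfect cube.
  y = -3: RHS = -195 is not a perfect cube.
Continuing the search up to |y| = 35 finds no further solutions beyond those listed.
Collected solutions: (1, 1).

Solutions (with |y| ≤ 35): (1, 1).


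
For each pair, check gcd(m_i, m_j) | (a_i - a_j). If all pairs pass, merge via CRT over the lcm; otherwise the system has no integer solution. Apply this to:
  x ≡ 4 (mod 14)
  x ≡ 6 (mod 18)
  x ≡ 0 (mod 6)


Moduli 14, 18, 6 are not pairwise coprime, so CRT works modulo lcm(m_i) when all pairwise compatibility conditions hold.
Pairwise compatibility: gcd(m_i, m_j) must divide a_i - a_j for every pair.
Merge one congruence at a time:
  Start: x ≡ 4 (mod 14).
  Combine with x ≡ 6 (mod 18): gcd(14, 18) = 2; 6 - 4 = 2, which IS divisible by 2, so compatible.
    Write x = 4 + 14·t and substitute into x ≡ 6 (mod 18): 14·t ≡ 6 − 4 = 2 (mod 18).
    Divide the congruence (and modulus) by g = 2: 7·t ≡ 1 (mod 9).
    The inverse of 7 mod 9 is 4 (since 7·4 = 28 = 3·9 + 1), so t ≡ 4·1 = 4 ≡ 4 (mod 9).
    Then x = 4 + 14·4 = 60, valid modulo lcm(14, 18) = 126: x ≡ 60 (mod 126).
  Combine with x ≡ 0 (mod 6): gcd(126, 6) = 6; 0 - 60 = -60, which IS divisible by 6, so compatible.
    Write x = 60 + 126·t and substitute into x ≡ 0 (mod 6): 126·t ≡ 0 − 60 = -60 (mod 6).
    Divide the congruence (and modulus) by g = 6: 21·t ≡ -10 (mod 1).
    Modulo 1 every t works; take t = 0.
    Then x = 60 + 126·0 = 60, valid modulo lcm(126, 6) = 126: x ≡ 60 (mod 126).
Verify: 60 mod 14 = 4, 60 mod 18 = 6, 60 mod 6 = 0.

x ≡ 60 (mod 126).


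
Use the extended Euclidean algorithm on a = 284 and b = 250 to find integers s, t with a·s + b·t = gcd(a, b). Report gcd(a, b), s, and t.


Euclidean algorithm on (284, 250) — divide until remainder is 0:
  284 = 1 · 250 + 34
  250 = 7 · 34 + 12
  34 = 2 · 12 + 10
  12 = 1 · 10 + 2
  10 = 5 · 2 + 0
gcd(284, 250) = 2.
Track Bezout coefficients alongside the remainders: start with r₀ = 284 = a·1 + b·0 (s = 1, t = 0) and r₁ = 250 = a·0 + b·1 (s = 0, t = 1); each new remainder r_{k+1} = r_{k-1} − q_k·r_k inherits s_{k+1} = s_{k-1} − q_k·s_k, t_{k+1} = t_{k-1} − q_k·t_k, so r_k = a·s_k + b·t_k at every step:
  q = 1: r = 34, s = 1 − 1·0 = 1, t = 0 − 1·1 = -1  (check: 284·1 + 250·(-1) = 34)
  q = 7: r = 12, s = 0 − 7·1 = -7, t = 1 − 7·(-1) = 8  (check: 284·(-7) + 250·8 = 12)
  q = 2: r = 10, s = 1 − 2·(-7) = 15, t = -1 − 2·8 = -17  (check: 284·15 + 250·(-17) = 10)
  q = 1: r = 2, s = -7 − 1·15 = -22, t = 8 − 1·(-17) = 25  (check: 284·(-22) + 250·25 = 2)
The row with r = 2 (the gcd) gives the Bezout coefficients s = -22, t = 25.
Result: 284 · (-22) + 250 · (25) = 2.

gcd(284, 250) = 2; s = -22, t = 25 (check: 284·(-22) + 250·25 = 2).


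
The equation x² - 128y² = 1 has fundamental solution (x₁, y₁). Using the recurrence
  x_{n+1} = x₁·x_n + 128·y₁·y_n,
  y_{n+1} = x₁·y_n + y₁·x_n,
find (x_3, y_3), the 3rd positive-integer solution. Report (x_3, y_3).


Step 1: Find the fundamental solution (x₁, y₁) of x² - 128y² = 1.
  Expand √128 as a continued fraction. a₀ = ⌊√128⌋ = 11; iterate m_{k+1} = d_k·a_k − m_k, d_{k+1} = (128 − m_{k+1}²)/d_k, a_{k+1} = ⌊(a₀ + m_{k+1})/d_{k+1}⌋ (starting m₀ = 0, d₀ = 1), with convergents p_k = a_k·p_{k-1} + p_{k-2}, q_k = a_k·q_{k-1} + q_{k-2} (p₋₁ = 1, q₋₁ = 0):
  k = 0: a₀ = 11; p₀/q₀ = 11/1; p₀² − 128·q₀² = 121 − 128 = -7.
  k = 1: m = 11, d = 7, a = ⌊(11 + 11)/7⌋ = 3; p/q = (3·11 + 1)/(3·1 + 0) = 34/3; p² − 128·q² = 1156 − 1152 = 4.
  k = 2: m = 10, d = 4, a = ⌊(11 + 10)/4⌋ = 5; p/q = (5·34 + 11)/(5·3 + 1) = 181/16; p² − 128·q² = 32761 − 32768 = -7.
  k = 3: m = 10, d = 7, a = ⌊(11 + 10)/7⌋ = 3; p/q = (3·181 + 34)/(3·16 + 3) = 577/51; p² − 128·q² = 332929 − 332928 = 1.
  The first convergent with p² − 128·q² = 1 gives the fundamental solution (x₁, y₁) = (577, 51).
Step 2: Apply the recurrence (x_{n+1}, y_{n+1}) = (x₁x_n + 128y₁y_n, x₁y_n + y₁x_n) repeatedly.
  From (x_1, y_1) = (577, 51): x_2 = 577·577 + 128·51·51 = 665857; y_2 = 577·51 + 51·577 = 58854.
  From (x_2, y_2) = (665857, 58854): x_3 = 577·665857 + 128·51·58854 = 768398401; y_3 = 577·58854 + 51·665857 = 67917465.
Step 3: Verify x_3² - 128·y_3² = 590436102659356801 - 590436102659356800 = 1 (should be 1). ✓

(x_1, y_1) = (577, 51); (x_3, y_3) = (768398401, 67917465).


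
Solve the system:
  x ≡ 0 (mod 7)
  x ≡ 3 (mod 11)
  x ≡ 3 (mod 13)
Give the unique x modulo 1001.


Moduli 7, 11, 13 are pairwise coprime; by CRT there is a unique solution modulo M = 7 · 11 · 13 = 1001.
Solve pairwise, accumulating the modulus:
  Start with x ≡ 0 (mod 7).
  Combine with x ≡ 3 (mod 11): since gcd(7, 11) = 1, we get a unique residue mod 77.
    Write x = 0 + 7·t and substitute into x ≡ 3 (mod 11): 7·t ≡ 3 − 0 = 3 (mod 11).
    The inverse of 7 mod 11 is 8 (since 7·8 = 56 = 5·11 + 1), so t ≡ 8·3 = 24 ≡ 2 (mod 11).
    Then x = 0 + 7·2 = 14, valid modulo lcm(7, 11) = 77: x ≡ 14 (mod 77).
  Combine with x ≡ 3 (mod 13): since gcd(77, 13) = 1, we get a unique residue mod 1001.
    Write x = 14 + 77·t and substitute into x ≡ 3 (mod 13): 77·t ≡ 3 − 14 = -11 (mod 13).
    Reduce coefficients mod 13: 12·t ≡ 2 (mod 13).
    The inverse of 12 mod 13 is 12 (since 12·12 = 144 = 11·13 + 1), so t ≡ 12·2 = 24 ≡ 11 (mod 13).
    Then x = 14 + 77·11 = 861, valid modulo lcm(77, 13) = 1001: x ≡ 861 (mod 1001).
Verify: 861 mod 7 = 0 ✓, 861 mod 11 = 3 ✓, 861 mod 13 = 3 ✓.

x ≡ 861 (mod 1001).


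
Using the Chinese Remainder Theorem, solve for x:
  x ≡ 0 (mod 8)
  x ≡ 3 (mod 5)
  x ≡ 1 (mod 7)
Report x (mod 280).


Moduli 8, 5, 7 are pairwise coprime; by CRT there is a unique solution modulo M = 8 · 5 · 7 = 280.
Solve pairwise, accumulating the modulus:
  Start with x ≡ 0 (mod 8).
  Combine with x ≡ 3 (mod 5): since gcd(8, 5) = 1, we get a unique residue mod 40.
    Write x = 0 + 8·t and substitute into x ≡ 3 (mod 5): 8·t ≡ 3 − 0 = 3 (mod 5).
    Reduce coefficients mod 5: 3·t ≡ 3 (mod 5).
    The inverse of 3 mod 5 is 2 (since 3·2 = 6 = 1·5 + 1), so t ≡ 2·3 = 6 ≡ 1 (mod 5).
    Then x = 0 + 8·1 = 8, valid modulo lcm(8, 5) = 40: x ≡ 8 (mod 40).
  Combine with x ≡ 1 (mod 7): since gcd(40, 7) = 1, we get a unique residue mod 280.
    Write x = 8 + 40·t and substitute into x ≡ 1 (mod 7): 40·t ≡ 1 − 8 = -7 (mod 7).
    Reduce coefficients mod 7: 5·t ≡ 0 (mod 7).
    The inverse of 5 mod 7 is 3 (since 5·3 = 15 = 2·7 + 1), so t ≡ 3·0 = 0 ≡ 0 (mod 7).
    Then x = 8 + 40·0 = 8, valid modulo lcm(40, 7) = 280: x ≡ 8 (mod 280).
Verify: 8 mod 8 = 0 ✓, 8 mod 5 = 3 ✓, 8 mod 7 = 1 ✓.

x ≡ 8 (mod 280).


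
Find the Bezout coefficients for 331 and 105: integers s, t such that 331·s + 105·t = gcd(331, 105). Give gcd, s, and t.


Euclidean algorithm on (331, 105) — divide until remainder is 0:
  331 = 3 · 105 + 16
  105 = 6 · 16 + 9
  16 = 1 · 9 + 7
  9 = 1 · 7 + 2
  7 = 3 · 2 + 1
  2 = 2 · 1 + 0
gcd(331, 105) = 1.
Track Bezout coefficients alongside the remainders: start with r₀ = 331 = a·1 + b·0 (s = 1, t = 0) and r₁ = 105 = a·0 + b·1 (s = 0, t = 1); each new remainder r_{k+1} = r_{k-1} − q_k·r_k inherits s_{k+1} = s_{k-1} − q_k·s_k, t_{k+1} = t_{k-1} − q_k·t_k, so r_k = a·s_k + b·t_k at every step:
  q = 3: r = 16, s = 1 − 3·0 = 1, t = 0 − 3·1 = -3  (check: 331·1 + 105·(-3) = 16)
  q = 6: r = 9, s = 0 − 6·1 = -6, t = 1 − 6·(-3) = 19  (check: 331·(-6) + 105·19 = 9)
  q = 1: r = 7, s = 1 − 1·(-6) = 7, t = -3 − 1·19 = -22  (check: 331·7 + 105·(-22) = 7)
  q = 1: r = 2, s = -6 − 1·7 = -13, t = 19 − 1·(-22) = 41  (check: 331·(-13) + 105·41 = 2)
  q = 3: r = 1, s = 7 − 3·(-13) = 46, t = -22 − 3·41 = -145  (check: 331·46 + 105·(-145) = 1)
The row with r = 1 (the gcd) gives the Bezout coefficients s = 46, t = -145.
Result: 331 · (46) + 105 · (-145) = 1.

gcd(331, 105) = 1; s = 46, t = -145 (check: 331·46 + 105·(-145) = 1).


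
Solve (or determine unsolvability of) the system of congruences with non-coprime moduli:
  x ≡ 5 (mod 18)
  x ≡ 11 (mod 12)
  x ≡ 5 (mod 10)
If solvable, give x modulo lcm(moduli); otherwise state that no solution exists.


Moduli 18, 12, 10 are not pairwise coprime, so CRT works modulo lcm(m_i) when all pairwise compatibility conditions hold.
Pairwise compatibility: gcd(m_i, m_j) must divide a_i - a_j for every pair.
Merge one congruence at a time:
  Start: x ≡ 5 (mod 18).
  Combine with x ≡ 11 (mod 12): gcd(18, 12) = 6; 11 - 5 = 6, which IS divisible by 6, so compatible.
    Write x = 5 + 18·t and substitute into x ≡ 11 (mod 12): 18·t ≡ 11 − 5 = 6 (mod 12).
    Divide the congruence (and modulus) by g = 6: 3·t ≡ 1 (mod 2).
    Reduce coefficients mod 2: 1·t ≡ 1 (mod 2).
    So t ≡ 1 (mod 2).
    Then x = 5 + 18·1 = 23, valid modulo lcm(18, 12) = 36: x ≡ 23 (mod 36).
  Combine with x ≡ 5 (mod 10): gcd(36, 10) = 2; 5 - 23 = -18, which IS divisible by 2, so compatible.
    Write x = 23 + 36·t and substitute into x ≡ 5 (mod 10): 36·t ≡ 5 − 23 = -18 (mod 10).
    Divide the congruence (and modulus) by g = 2: 18·t ≡ -9 (mod 5).
    Reduce coefficients mod 5: 3·t ≡ 1 (mod 5).
    The inverse of 3 mod 5 is 2 (since 3·2 = 6 = 1·5 + 1), so t ≡ 2·1 = 2 ≡ 2 (mod 5).
    Then x = 23 + 36·2 = 95, valid modulo lcm(36, 10) = 180: x ≡ 95 (mod 180).
Verify: 95 mod 18 = 5, 95 mod 12 = 11, 95 mod 10 = 5.

x ≡ 95 (mod 180).


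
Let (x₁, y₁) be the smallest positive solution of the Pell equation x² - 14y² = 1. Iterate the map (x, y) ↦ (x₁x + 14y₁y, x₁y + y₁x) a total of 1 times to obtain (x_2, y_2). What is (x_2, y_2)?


Step 1: Find the fundamental solution (x₁, y₁) of x² - 14y² = 1.
  Expand √14 as a continued fraction. a₀ = ⌊√14⌋ = 3; iterate m_{k+1} = d_k·a_k − m_k, d_{k+1} = (14 − m_{k+1}²)/d_k, a_{k+1} = ⌊(a₀ + m_{k+1})/d_{k+1}⌋ (starting m₀ = 0, d₀ = 1), with convergents p_k = a_k·p_{k-1} + p_{k-2}, q_k = a_k·q_{k-1} + q_{k-2} (p₋₁ = 1, q₋₁ = 0):
  k = 0: a₀ = 3; p₀/q₀ = 3/1; p₀² − 14·q₀² = 9 − 14 = -5.
  k = 1: m = 3, d = 5, a = ⌊(3 + 3)/5⌋ = 1; p/q = (1·3 + 1)/(1·1 + 0) = 4/1; p² − 14·q² = 16 − 14 = 2.
  k = 2: m = 2, d = 2, a = ⌊(3 + 2)/2⌋ = 2; p/q = (2·4 + 3)/(2·1 + 1) = 11/3; p² − 14·q² = 121 − 126 = -5.
  k = 3: m = 2, d = 5, a = ⌊(3 + 2)/5⌋ = 1; p/q = (1·11 + 4)/(1·3 + 1) = 15/4; p² − 14·q² = 225 − 224 = 1.
  The first convergent with p² − 14·q² = 1 gives the fundamental solution (x₁, y₁) = (15, 4).
Step 2: Apply the recurrence (x_{n+1}, y_{n+1}) = (x₁x_n + 14y₁y_n, x₁y_n + y₁x_n) repeatedly.
  From (x_1, y_1) = (15, 4): x_2 = 15·15 + 14·4·4 = 449; y_2 = 15·4 + 4·15 = 120.
Step 3: Verify x_2² - 14·y_2² = 201601 - 201600 = 1 (should be 1). ✓

(x_1, y_1) = (15, 4); (x_2, y_2) = (449, 120).


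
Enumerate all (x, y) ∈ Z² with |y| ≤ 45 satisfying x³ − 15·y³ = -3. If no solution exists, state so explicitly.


The equation is x³ - 15y³ = -3. For fixed y, x³ = 15·y³ − 3, so a solution requires the RHS to be a perfect cube.
Strategy: iterate y from -45 to 45, compute RHS = 15·y³ − 3, and check whether it is a (positive or negative) perfect cube.
Check small values of y:
  y = 0: RHS = -3 is not a perfect cube.
  y = 1: RHS = 12 is not a perfect cube.
  y = -1: RHS = -18 is not a perfect cube.
  y = 2: RHS = 117 is not a perfect cube.
  y = -2: RHS = -123 is not a perfect cube.
  y = 3: RHS = 402 is not a perfect cube.
  y = -3: RHS = -408 is not a perfect cube.
Continuing the search up to |y| = 45 finds no solutions either.
No (x, y) in the scanned range satisfies the equation.

No integer solutions with |y| ≤ 45.


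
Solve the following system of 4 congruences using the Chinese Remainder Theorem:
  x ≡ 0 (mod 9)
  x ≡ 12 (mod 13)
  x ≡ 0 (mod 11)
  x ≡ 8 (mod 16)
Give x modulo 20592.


Product of moduli M = 9 · 13 · 11 · 16 = 20592.
Merge one congruence at a time:
  Start: x ≡ 0 (mod 9).
  Combine with x ≡ 12 (mod 13); new modulus lcm = 117.
    Write x = 0 + 9·t and substitute into x ≡ 12 (mod 13): 9·t ≡ 12 − 0 = 12 (mod 13).
    The inverse of 9 mod 13 is 3 (since 9·3 = 27 = 2·13 + 1), so t ≡ 3·12 = 36 ≡ 10 (mod 13).
    Then x = 0 + 9·10 = 90, valid modulo lcm(9, 13) = 117: x ≡ 90 (mod 117).
  Combine with x ≡ 0 (mod 11); new modulus lcm = 1287.
    Write x = 90 + 117·t and substitute into x ≡ 0 (mod 11): 117·t ≡ 0 − 90 = -90 (mod 11).
    Reduce coefficients mod 11: 7·t ≡ 9 (mod 11).
    The inverse of 7 mod 11 is 8 (since 7·8 = 56 = 5·11 + 1), so t ≡ 8·9 = 72 ≡ 6 (mod 11).
    Then x = 90 + 117·6 = 792, valid modulo lcm(117, 11) = 1287: x ≡ 792 (mod 1287).
  Combine with x ≡ 8 (mod 16); new modulus lcm = 20592.
    Write x = 792 + 1287·t and substitute into x ≡ 8 (mod 16): 1287·t ≡ 8 − 792 = -784 (mod 16).
    Reduce coefficients mod 16: 7·t ≡ 0 (mod 16).
    The inverse of 7 mod 16 is 7 (since 7·7 = 49 = 3·16 + 1), so t ≡ 7·0 = 0 ≡ 0 (mod 16).
    Then x = 792 + 1287·0 = 792, valid modulo lcm(1287, 16) = 20592: x ≡ 792 (mod 20592).
Verify against each original: 792 mod 9 = 0, 792 mod 13 = 12, 792 mod 11 = 0, 792 mod 16 = 8.

x ≡ 792 (mod 20592).


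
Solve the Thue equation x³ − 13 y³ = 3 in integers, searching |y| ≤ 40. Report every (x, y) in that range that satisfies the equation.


The equation is x³ - 13y³ = 3. For fixed y, x³ = 13·y³ + 3, so a solution requires the RHS to be a perfect cube.
Strategy: iterate y from -40 to 40, compute RHS = 13·y³ + 3, and check whether it is a (positive or negative) perfect cube.
Check small values of y:
  y = 0: RHS = 3 is not a perfect cube.
  y = 1: RHS = 16 is not a perfect cube.
  y = -1: RHS = -10 is not a perfect cube.
  y = 2: RHS = 107 is not a perfect cube.
  y = -2: RHS = -101 is not a perfect cube.
  y = 3: RHS = 354 is not a perfect cube.
  y = -3: RHS = -348 is not a perfect cube.
Continuing the search up to |y| = 40 finds no solutions either.
No (x, y) in the scanned range satisfies the equation.

No integer solutions with |y| ≤ 40.


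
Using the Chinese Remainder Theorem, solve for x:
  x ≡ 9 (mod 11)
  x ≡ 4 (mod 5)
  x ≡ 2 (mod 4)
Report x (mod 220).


Moduli 11, 5, 4 are pairwise coprime; by CRT there is a unique solution modulo M = 11 · 5 · 4 = 220.
Solve pairwise, accumulating the modulus:
  Start with x ≡ 9 (mod 11).
  Combine with x ≡ 4 (mod 5): since gcd(11, 5) = 1, we get a unique residue mod 55.
    Write x = 9 + 11·t and substitute into x ≡ 4 (mod 5): 11·t ≡ 4 − 9 = -5 (mod 5).
    Reduce coefficients mod 5: 1·t ≡ 0 (mod 5).
    So t ≡ 0 (mod 5).
    Then x = 9 + 11·0 = 9, valid modulo lcm(11, 5) = 55: x ≡ 9 (mod 55).
  Combine with x ≡ 2 (mod 4): since gcd(55, 4) = 1, we get a unique residue mod 220.
    Write x = 9 + 55·t and substitute into x ≡ 2 (mod 4): 55·t ≡ 2 − 9 = -7 (mod 4).
    Reduce coefficients mod 4: 3·t ≡ 1 (mod 4).
    The inverse of 3 mod 4 is 3 (since 3·3 = 9 = 2·4 + 1), so t ≡ 3·1 = 3 ≡ 3 (mod 4).
    Then x = 9 + 55·3 = 174, valid modulo lcm(55, 4) = 220: x ≡ 174 (mod 220).
Verify: 174 mod 11 = 9 ✓, 174 mod 5 = 4 ✓, 174 mod 4 = 2 ✓.

x ≡ 174 (mod 220).


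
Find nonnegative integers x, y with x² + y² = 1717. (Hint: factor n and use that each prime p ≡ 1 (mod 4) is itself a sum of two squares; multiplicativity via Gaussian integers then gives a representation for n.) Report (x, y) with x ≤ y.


Step 1: Factor n = 1717 = 17 · 101.
Step 2: Check the mod-4 condition on each prime factor: 17 ≡ 1 (mod 4), exponent 1; 101 ≡ 1 (mod 4), exponent 1.
All primes ≡ 3 (mod 4) appear to even exponent (or don't appear), so by the two-squares theorem n IS expressible as a sum of two squares.
Step 3: Build a representation. Here n = 17 · 101 is a product of primes ≡ 1 (mod 4). Each prime p ≡ 1 (mod 4) is itself a sum of two squares; find a² by testing p − a² for a perfect square:
  17: 17 − 1² = 16 = 4² ⇒ 17 = 1² + 4².
  101: 101 − 1² = 100 = 10² ⇒ 101 = 1² + 10².
  Combine using the Brahmagupta–Fibonacci identity (a² + b²)(c² + d²) = (ac − bd)² + (ad + bc)² = (ac + bd)² + (ad − bc)²:
  17 · 101 = 1717: from (1² + 4²)(1² + 10²), take (1·1 − 4·10, 1·10 + 4·1) = (1 − 40, 10 + 4) = (-39, 14); dropping signs (only squares matter) gives (39, 14); check 39² + 14² = 1521 + 196 = 1717 ✓.
Step 4: Order so x ≤ y and verify: 14² + 39² = 196 + 1521 = 1717 = n. ✓

n = 1717 = 14² + 39² (one valid representation with x ≤ y).


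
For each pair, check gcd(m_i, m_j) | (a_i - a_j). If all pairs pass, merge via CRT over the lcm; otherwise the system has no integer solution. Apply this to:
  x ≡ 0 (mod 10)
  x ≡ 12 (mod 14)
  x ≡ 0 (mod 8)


Moduli 10, 14, 8 are not pairwise coprime, so CRT works modulo lcm(m_i) when all pairwise compatibility conditions hold.
Pairwise compatibility: gcd(m_i, m_j) must divide a_i - a_j for every pair.
Merge one congruence at a time:
  Start: x ≡ 0 (mod 10).
  Combine with x ≡ 12 (mod 14): gcd(10, 14) = 2; 12 - 0 = 12, which IS divisible by 2, so compatible.
    Write x = 0 + 10·t and substitute into x ≡ 12 (mod 14): 10·t ≡ 12 − 0 = 12 (mod 14).
    Divide the congruence (and modulus) by g = 2: 5·t ≡ 6 (mod 7).
    The inverse of 5 mod 7 is 3 (since 5·3 = 15 = 2·7 + 1), so t ≡ 3·6 = 18 ≡ 4 (mod 7).
    Then x = 0 + 10·4 = 40, valid modulo lcm(10, 14) = 70: x ≡ 40 (mod 70).
  Combine with x ≡ 0 (mod 8): gcd(70, 8) = 2; 0 - 40 = -40, which IS divisible by 2, so compatible.
    Write x = 40 + 70·t and substitute into x ≡ 0 (mod 8): 70·t ≡ 0 − 40 = -40 (mod 8).
    Divide the congruence (and modulus) by g = 2: 35·t ≡ -20 (mod 4).
    Reduce coefficients mod 4: 3·t ≡ 0 (mod 4).
    The inverse of 3 mod 4 is 3 (since 3·3 = 9 = 2·4 + 1), so t ≡ 3·0 = 0 ≡ 0 (mod 4).
    Then x = 40 + 70·0 = 40, valid modulo lcm(70, 8) = 280: x ≡ 40 (mod 280).
Verify: 40 mod 10 = 0, 40 mod 14 = 12, 40 mod 8 = 0.

x ≡ 40 (mod 280).


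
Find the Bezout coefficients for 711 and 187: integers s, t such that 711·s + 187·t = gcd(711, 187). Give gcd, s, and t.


Euclidean algorithm on (711, 187) — divide until remainder is 0:
  711 = 3 · 187 + 150
  187 = 1 · 150 + 37
  150 = 4 · 37 + 2
  37 = 18 · 2 + 1
  2 = 2 · 1 + 0
gcd(711, 187) = 1.
Track Bezout coefficients alongside the remainders: start with r₀ = 711 = a·1 + b·0 (s = 1, t = 0) and r₁ = 187 = a·0 + b·1 (s = 0, t = 1); each new remainder r_{k+1} = r_{k-1} − q_k·r_k inherits s_{k+1} = s_{k-1} − q_k·s_k, t_{k+1} = t_{k-1} − q_k·t_k, so r_k = a·s_k + b·t_k at every step:
  q = 3: r = 150, s = 1 − 3·0 = 1, t = 0 − 3·1 = -3  (check: 711·1 + 187·(-3) = 150)
  q = 1: r = 37, s = 0 − 1·1 = -1, t = 1 − 1·(-3) = 4  (check: 711·(-1) + 187·4 = 37)
  q = 4: r = 2, s = 1 − 4·(-1) = 5, t = -3 − 4·4 = -19  (check: 711·5 + 187·(-19) = 2)
  q = 18: r = 1, s = -1 − 18·5 = -91, t = 4 − 18·(-19) = 346  (check: 711·(-91) + 187·346 = 1)
The row with r = 1 (the gcd) gives the Bezout coefficients s = -91, t = 346.
Result: 711 · (-91) + 187 · (346) = 1.

gcd(711, 187) = 1; s = -91, t = 346 (check: 711·(-91) + 187·346 = 1).


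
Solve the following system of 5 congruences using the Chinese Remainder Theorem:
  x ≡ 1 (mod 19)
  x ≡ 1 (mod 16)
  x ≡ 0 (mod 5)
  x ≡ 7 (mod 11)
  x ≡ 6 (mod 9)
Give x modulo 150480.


Product of moduli M = 19 · 16 · 5 · 11 · 9 = 150480.
Merge one congruence at a time:
  Start: x ≡ 1 (mod 19).
  Combine with x ≡ 1 (mod 16); new modulus lcm = 304.
    Write x = 1 + 19·t and substitute into x ≡ 1 (mod 16): 19·t ≡ 1 − 1 = 0 (mod 16).
    Reduce coefficients mod 16: 3·t ≡ 0 (mod 16).
    The inverse of 3 mod 16 is 11 (since 3·11 = 33 = 2·16 + 1), so t ≡ 11·0 = 0 ≡ 0 (mod 16).
    Then x = 1 + 19·0 = 1, valid modulo lcm(19, 16) = 304: x ≡ 1 (mod 304).
  Combine with x ≡ 0 (mod 5); new modulus lcm = 1520.
    Write x = 1 + 304·t and substitute into x ≡ 0 (mod 5): 304·t ≡ 0 − 1 = -1 (mod 5).
    Reduce coefficients mod 5: 4·t ≡ 4 (mod 5).
    The inverse of 4 mod 5 is 4 (since 4·4 = 16 = 3·5 + 1), so t ≡ 4·4 = 16 ≡ 1 (mod 5).
    Then x = 1 + 304·1 = 305, valid modulo lcm(304, 5) = 1520: x ≡ 305 (mod 1520).
  Combine with x ≡ 7 (mod 11); new modulus lcm = 16720.
    Write x = 305 + 1520·t and substitute into x ≡ 7 (mod 11): 1520·t ≡ 7 − 305 = -298 (mod 11).
    Reduce coefficients mod 11: 2·t ≡ 10 (mod 11).
    The inverse of 2 mod 11 is 6 (since 2·6 = 12 = 1·11 + 1), so t ≡ 6·10 = 60 ≡ 5 (mod 11).
    Then x = 305 + 1520·5 = 7905, valid modulo lcm(1520, 11) = 16720: x ≡ 7905 (mod 16720).
  Combine with x ≡ 6 (mod 9); new modulus lcm = 150480.
    Write x = 7905 + 16720·t and substitute into x ≡ 6 (mod 9): 16720·t ≡ 6 − 7905 = -7899 (mod 9).
    Reduce coefficients mod 9: 7·t ≡ 3 (mod 9).
    The inverse of 7 mod 9 is 4 (since 7·4 = 28 = 3·9 + 1), so t ≡ 4·3 = 12 ≡ 3 (mod 9).
    Then x = 7905 + 16720·3 = 58065, valid modulo lcm(16720, 9) = 150480: x ≡ 58065 (mod 150480).
Verify against each original: 58065 mod 19 = 1, 58065 mod 16 = 1, 58065 mod 5 = 0, 58065 mod 11 = 7, 58065 mod 9 = 6.

x ≡ 58065 (mod 150480).


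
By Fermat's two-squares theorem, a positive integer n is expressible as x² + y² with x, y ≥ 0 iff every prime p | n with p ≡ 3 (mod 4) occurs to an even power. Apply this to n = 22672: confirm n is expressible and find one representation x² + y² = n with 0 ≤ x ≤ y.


Step 1: Factor n = 22672 = 2^4 · 13 · 109.
Step 2: Check the mod-4 condition on each prime factor: 2 = 2 (special); 13 ≡ 1 (mod 4), exponent 1; 109 ≡ 1 (mod 4), exponent 1.
All primes ≡ 3 (mod 4) appear to even exponent (or don't appear), so by the two-squares theorem n IS expressible as a sum of two squares.
Step 3: Build a representation. Group n = k² · m with k = 4 and m = 13 · 109 = 1417 (a product of primes ≡ 1 (mod 4)); a representation of m scales to one of n via (k·x)² + (k·y)² = k²(x² + y²). Each prime p ≡ 1 (mod 4) is itself a sum of two squares; find a² by testing p − a² for a perfect square:
  13: 13 − 1² = 12, 13 − 2² = 9 = 3² ⇒ 13 = 2² + 3².
  109: 109 − 1² = 108, 109 − 2² = 105, 109 − 3² = 100 = 10² ⇒ 109 = 3² + 10².
  Combine using the Brahmagupta–Fibonacci identity (a² + b²)(c² + d²) = (ac − bd)² + (ad + bc)² = (ac + bd)² + (ad − bc)²:
  13 · 109 = 1417: from (2² + 3²)(3² + 10²), take (2·3 − 3·10, 2·10 + 3·3) = (6 − 30, 20 + 9) = (-24, 29); dropping signs (only squares matter) gives (24, 29); check 24² + 29² = 576 + 841 = 1417 ✓.
  Scale by k = 4: (4·24, 4·29) = (96, 116).
Step 4: Order so x ≤ y and verify: 96² + 116² = 9216 + 13456 = 22672 = n. ✓

n = 22672 = 96² + 116² (one valid representation with x ≤ y).
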